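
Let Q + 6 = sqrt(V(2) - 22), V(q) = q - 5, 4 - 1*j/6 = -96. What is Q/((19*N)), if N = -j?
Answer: 1/1900 - I/2280 ≈ 0.00052632 - 0.0004386*I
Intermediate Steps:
j = 600 (j = 24 - 6*(-96) = 24 + 576 = 600)
V(q) = -5 + q
N = -600 (N = -1*600 = -600)
Q = -6 + 5*I (Q = -6 + sqrt((-5 + 2) - 22) = -6 + sqrt(-3 - 22) = -6 + sqrt(-25) = -6 + 5*I ≈ -6.0 + 5.0*I)
Q/((19*N)) = (-6 + 5*I)/((19*(-600))) = (-6 + 5*I)/(-11400) = -(-6 + 5*I)/11400 = 1/1900 - I/2280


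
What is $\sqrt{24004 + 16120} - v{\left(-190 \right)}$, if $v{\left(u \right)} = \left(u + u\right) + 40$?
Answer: $340 + 2 \sqrt{10031} \approx 540.31$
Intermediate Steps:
$v{\left(u \right)} = 40 + 2 u$ ($v{\left(u \right)} = 2 u + 40 = 40 + 2 u$)
$\sqrt{24004 + 16120} - v{\left(-190 \right)} = \sqrt{24004 + 16120} - \left(40 + 2 \left(-190\right)\right) = \sqrt{40124} - \left(40 - 380\right) = 2 \sqrt{10031} - -340 = 2 \sqrt{10031} + 340 = 340 + 2 \sqrt{10031}$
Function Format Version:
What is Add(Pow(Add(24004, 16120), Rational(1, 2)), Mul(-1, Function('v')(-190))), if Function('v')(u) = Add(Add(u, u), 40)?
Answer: Add(340, Mul(2, Pow(10031, Rational(1, 2)))) ≈ 540.31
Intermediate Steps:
Function('v')(u) = Add(40, Mul(2, u)) (Function('v')(u) = Add(Mul(2, u), 40) = Add(40, Mul(2, u)))
Add(Pow(Add(24004, 16120), Rational(1, 2)), Mul(-1, Function('v')(-190))) = Add(Pow(Add(24004, 16120), Rational(1, 2)), Mul(-1, Add(40, Mul(2, -190)))) = Add(Pow(40124, Rational(1, 2)), Mul(-1, Add(40, -380))) = Add(Mul(2, Pow(10031, Rational(1, 2))), Mul(-1, -340)) = Add(Mul(2, Pow(10031, Rational(1, 2))), 340) = Add(340, Mul(2, Pow(10031, Rational(1, 2))))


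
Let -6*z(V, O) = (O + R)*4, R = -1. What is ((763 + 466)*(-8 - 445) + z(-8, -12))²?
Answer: 2789517934225/9 ≈ 3.0995e+11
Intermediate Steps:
z(V, O) = ⅔ - 2*O/3 (z(V, O) = -(O - 1)*4/6 = -(-1 + O)*4/6 = -(-4 + 4*O)/6 = ⅔ - 2*O/3)
((763 + 466)*(-8 - 445) + z(-8, -12))² = ((763 + 466)*(-8 - 445) + (⅔ - ⅔*(-12)))² = (1229*(-453) + (⅔ + 8))² = (-556737 + 26/3)² = (-1670185/3)² = 2789517934225/9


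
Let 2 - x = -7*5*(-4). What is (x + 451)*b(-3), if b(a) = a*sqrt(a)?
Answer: -939*I*sqrt(3) ≈ -1626.4*I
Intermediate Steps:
b(a) = a**(3/2)
x = -138 (x = 2 - (-7*5)*(-4) = 2 - (-35)*(-4) = 2 - 1*140 = 2 - 140 = -138)
(x + 451)*b(-3) = (-138 + 451)*(-3)**(3/2) = 313*(-3*I*sqrt(3)) = -939*I*sqrt(3)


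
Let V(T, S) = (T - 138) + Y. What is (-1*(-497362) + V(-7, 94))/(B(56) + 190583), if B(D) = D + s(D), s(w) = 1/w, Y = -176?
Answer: 27834296/10675785 ≈ 2.6072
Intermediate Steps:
V(T, S) = -314 + T (V(T, S) = (T - 138) - 176 = (-138 + T) - 176 = -314 + T)
B(D) = D + 1/D
(-1*(-497362) + V(-7, 94))/(B(56) + 190583) = (-1*(-497362) + (-314 - 7))/((56 + 1/56) + 190583) = (497362 - 321)/((56 + 1/56) + 190583) = 497041/(3137/56 + 190583) = 497041/(10675785/56) = 497041*(56/10675785) = 27834296/10675785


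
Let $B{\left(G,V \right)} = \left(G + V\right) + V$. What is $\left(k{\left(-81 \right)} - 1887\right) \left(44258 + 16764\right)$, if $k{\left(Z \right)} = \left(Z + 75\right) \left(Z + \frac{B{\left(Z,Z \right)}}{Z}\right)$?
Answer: $-86590218$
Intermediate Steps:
$B{\left(G,V \right)} = G + 2 V$
$k{\left(Z \right)} = \left(3 + Z\right) \left(75 + Z\right)$ ($k{\left(Z \right)} = \left(Z + 75\right) \left(Z + \frac{Z + 2 Z}{Z}\right) = \left(75 + Z\right) \left(Z + \frac{3 Z}{Z}\right) = \left(75 + Z\right) \left(Z + 3\right) = \left(75 + Z\right) \left(3 + Z\right) = \left(3 + Z\right) \left(75 + Z\right)$)
$\left(k{\left(-81 \right)} - 1887\right) \left(44258 + 16764\right) = \left(\left(225 + \left(-81\right)^{2} + 78 \left(-81\right)\right) - 1887\right) \left(44258 + 16764\right) = \left(\left(225 + 6561 - 6318\right) - 1887\right) 61022 = \left(468 - 1887\right) 61022 = \left(-1419\right) 61022 = -86590218$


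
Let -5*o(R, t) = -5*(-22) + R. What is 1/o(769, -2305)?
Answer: -5/879 ≈ -0.0056883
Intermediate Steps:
o(R, t) = -22 - R/5 (o(R, t) = -(-5*(-22) + R)/5 = -(110 + R)/5 = -22 - R/5)
1/o(769, -2305) = 1/(-22 - ⅕*769) = 1/(-22 - 769/5) = 1/(-879/5) = -5/879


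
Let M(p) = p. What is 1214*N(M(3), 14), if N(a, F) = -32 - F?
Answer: -55844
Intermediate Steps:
1214*N(M(3), 14) = 1214*(-32 - 1*14) = 1214*(-32 - 14) = 1214*(-46) = -55844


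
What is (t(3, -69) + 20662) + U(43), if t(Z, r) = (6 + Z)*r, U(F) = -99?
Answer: 19942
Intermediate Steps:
t(Z, r) = r*(6 + Z)
(t(3, -69) + 20662) + U(43) = (-69*(6 + 3) + 20662) - 99 = (-69*9 + 20662) - 99 = (-621 + 20662) - 99 = 20041 - 99 = 19942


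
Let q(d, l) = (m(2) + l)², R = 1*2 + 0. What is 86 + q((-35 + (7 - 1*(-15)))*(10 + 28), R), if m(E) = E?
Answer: 102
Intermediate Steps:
R = 2 (R = 2 + 0 = 2)
q(d, l) = (2 + l)²
86 + q((-35 + (7 - 1*(-15)))*(10 + 28), R) = 86 + (2 + 2)² = 86 + 4² = 86 + 16 = 102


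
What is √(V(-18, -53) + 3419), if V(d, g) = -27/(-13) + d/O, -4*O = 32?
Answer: √2314169/26 ≈ 58.509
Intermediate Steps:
O = -8 (O = -¼*32 = -8)
V(d, g) = 27/13 - d/8 (V(d, g) = -27/(-13) + d/(-8) = -27*(-1/13) + d*(-⅛) = 27/13 - d/8)
√(V(-18, -53) + 3419) = √((27/13 - ⅛*(-18)) + 3419) = √((27/13 + 9/4) + 3419) = √(225/52 + 3419) = √(178013/52) = √2314169/26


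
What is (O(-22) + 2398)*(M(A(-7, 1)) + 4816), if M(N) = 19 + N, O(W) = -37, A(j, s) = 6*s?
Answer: 11429601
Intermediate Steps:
(O(-22) + 2398)*(M(A(-7, 1)) + 4816) = (-37 + 2398)*((19 + 6*1) + 4816) = 2361*((19 + 6) + 4816) = 2361*(25 + 4816) = 2361*4841 = 11429601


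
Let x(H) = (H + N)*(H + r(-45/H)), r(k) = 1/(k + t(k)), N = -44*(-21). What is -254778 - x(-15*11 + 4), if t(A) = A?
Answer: -11996993/90 ≈ -1.3330e+5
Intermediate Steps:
N = 924
r(k) = 1/(2*k) (r(k) = 1/(k + k) = 1/(2*k))
x(H) = 89*H*(924 + H)/90 (x(H) = (H + 924)*(H + 1/(2*((-45/H)))) = (924 + H)*(H + (-H/45)/2) = (924 + H)*(H - H/90) = (924 + H)*(89*H/90) = 89*H*(924 + H)/90)
-254778 - x(-15*11 + 4) = -254778 - 89*(-15*11 + 4)*(924 + (-15*11 + 4))/90 = -254778 - 89*(-165 + 4)*(924 + (-165 + 4))/90 = -254778 - 89*(-161)*(924 - 161)/90 = -254778 - 89*(-161)*763/90 = -254778 - 1*(-10933027/90) = -254778 + 10933027/90 = -11996993/90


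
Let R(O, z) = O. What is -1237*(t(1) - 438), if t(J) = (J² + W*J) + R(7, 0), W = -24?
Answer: 561598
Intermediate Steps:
t(J) = 7 + J² - 24*J (t(J) = (J² - 24*J) + 7 = 7 + J² - 24*J)
-1237*(t(1) - 438) = -1237*((7 + 1² - 24*1) - 438) = -1237*((7 + 1 - 24) - 438) = -1237*(-16 - 438) = -1237*(-454) = 561598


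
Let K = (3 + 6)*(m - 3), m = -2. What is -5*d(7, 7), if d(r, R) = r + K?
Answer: 190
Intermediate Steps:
K = -45 (K = (3 + 6)*(-2 - 3) = 9*(-5) = -45)
d(r, R) = -45 + r (d(r, R) = r - 45 = -45 + r)
-5*d(7, 7) = -5*(-45 + 7) = -5*(-38) = 190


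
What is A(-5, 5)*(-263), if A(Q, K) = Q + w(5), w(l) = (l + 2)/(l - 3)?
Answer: 789/2 ≈ 394.50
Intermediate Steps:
w(l) = (2 + l)/(-3 + l)
A(Q, K) = 7/2 + Q (A(Q, K) = Q + (2 + 5)/(-3 + 5) = Q + 7/2 = 7/2 + Q)
A(-5, 5)*(-263) = (7/2 - 5)*(-263) = -3/2*(-263) = 789/2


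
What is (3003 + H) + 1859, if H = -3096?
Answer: 1766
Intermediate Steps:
(3003 + H) + 1859 = (3003 - 3096) + 1859 = -93 + 1859 = 1766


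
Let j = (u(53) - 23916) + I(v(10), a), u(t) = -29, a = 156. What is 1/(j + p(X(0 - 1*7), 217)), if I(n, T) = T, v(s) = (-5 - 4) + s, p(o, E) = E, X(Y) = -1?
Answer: -1/23572 ≈ -4.2423e-5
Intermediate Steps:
v(s) = -9 + s
j = -23789 (j = (-29 - 23916) + 156 = -23945 + 156 = -23789)
1/(j + p(X(0 - 1*7), 217)) = 1/(-23789 + 217) = 1/(-23572) = -1/23572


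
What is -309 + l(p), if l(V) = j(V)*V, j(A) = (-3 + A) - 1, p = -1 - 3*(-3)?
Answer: -277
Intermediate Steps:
p = 8 (p = -1 + 9 = 8)
j(A) = -4 + A
l(V) = V*(-4 + V) (l(V) = (-4 + V)*V = V*(-4 + V))
-309 + l(p) = -309 + 8*(-4 + 8) = -309 + 8*4 = -309 + 32 = -277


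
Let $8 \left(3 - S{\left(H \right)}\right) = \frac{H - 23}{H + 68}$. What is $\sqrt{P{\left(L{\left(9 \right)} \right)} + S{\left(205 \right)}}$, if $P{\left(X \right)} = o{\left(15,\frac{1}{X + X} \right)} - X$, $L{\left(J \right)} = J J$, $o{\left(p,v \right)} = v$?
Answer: $\frac{i \sqrt{25297}}{18} \approx 8.8361 i$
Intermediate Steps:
$S{\left(H \right)} = 3 - \frac{-23 + H}{8 \left(68 + H\right)}$ ($S{\left(H \right)} = 3 - \frac{\left(H - 23\right) \frac{1}{H + 68}}{8} = 3 - \frac{\left(-23 + H\right) \frac{1}{68 + H}}{8} = 3 - \frac{\frac{1}{68 + H} \left(-23 + H\right)}{8} = 3 - \frac{-23 + H}{8 \left(68 + H\right)}$)
$L{\left(J \right)} = J^{2}$
$P{\left(X \right)} = \frac{1}{2 X} - X$ ($P{\left(X \right)} = \frac{1}{X + X} - X = \frac{1}{2 X} - X$)
$\sqrt{P{\left(L{\left(9 \right)} \right)} + S{\left(205 \right)}} = \sqrt{\left(\frac{1}{2 \cdot 9^{2}} - 9^{2}\right) + \frac{1655 + 23 \cdot 205}{8 \left(68 + 205\right)}} = \sqrt{\left(\frac{1}{2 \cdot 81} - 81\right) + \frac{1655 + 4715}{8 \cdot 273}} = \sqrt{\left(\frac{1}{2} \cdot \frac{1}{81} - 81\right) + \frac{1}{8} \cdot \frac{1}{273} \cdot 6370} = \sqrt{\left(\frac{1}{162} - 81\right) + \frac{35}{12}} = \sqrt{- \frac{13121}{162} + \frac{35}{12}} = \sqrt{- \frac{25297}{324}} = \frac{i \sqrt{25297}}{18}$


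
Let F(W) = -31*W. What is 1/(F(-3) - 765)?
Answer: -1/672 ≈ -0.0014881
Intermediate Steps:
1/(F(-3) - 765) = 1/(-31*(-3) - 765) = 1/(93 - 765) = 1/(-672) = -1/672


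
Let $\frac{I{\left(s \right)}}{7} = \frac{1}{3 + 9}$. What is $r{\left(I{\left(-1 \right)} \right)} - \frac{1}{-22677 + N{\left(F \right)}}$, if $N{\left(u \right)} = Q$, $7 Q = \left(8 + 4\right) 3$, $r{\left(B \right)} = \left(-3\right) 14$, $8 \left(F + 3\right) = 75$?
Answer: $- \frac{6665519}{158703} \approx -42.0$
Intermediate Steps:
$F = \frac{51}{8}$ ($F = -3 + \frac{1}{8} \cdot 75 = -3 + \frac{75}{8} = \frac{51}{8} \approx 6.375$)
$I{\left(s \right)} = \frac{7}{12}$ ($I{\left(s \right)} = \frac{7}{3 + 9} = \frac{7}{12}$)
$r{\left(B \right)} = -42$
$Q = \frac{36}{7}$ ($Q = \frac{\left(8 + 4\right) 3}{7} = \frac{12 \cdot 3}{7} = \frac{1}{7} \cdot 36 = \frac{36}{7} \approx 5.1429$)
$N{\left(u \right)} = \frac{36}{7}$
$r{\left(I{\left(-1 \right)} \right)} - \frac{1}{-22677 + N{\left(F \right)}} = -42 - \frac{1}{-22677 + \frac{36}{7}} = -42 - \frac{1}{- \frac{158703}{7}} = -42 - - \frac{7}{158703} = -42 + \frac{7}{158703} = - \frac{6665519}{158703}$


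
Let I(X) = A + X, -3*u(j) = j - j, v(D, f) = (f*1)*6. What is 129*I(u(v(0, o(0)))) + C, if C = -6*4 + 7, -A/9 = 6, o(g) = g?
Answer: -6983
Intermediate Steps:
A = -54 (A = -9*6 = -54)
v(D, f) = 6*f (v(D, f) = f*6 = 6*f)
C = -17 (C = -24 + 7 = -17)
u(j) = 0 (u(j) = -(j - j)/3 = -⅓*0 = 0)
I(X) = -54 + X
129*I(u(v(0, o(0)))) + C = 129*(-54 + 0) - 17 = 129*(-54) - 17 = -6966 - 17 = -6983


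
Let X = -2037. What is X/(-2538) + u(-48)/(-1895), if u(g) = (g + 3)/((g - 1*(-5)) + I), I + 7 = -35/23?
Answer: 101591321/126650430 ≈ 0.80214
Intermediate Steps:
I = -196/23 (I = -7 - 35/23 = -196/23 ≈ -8.5217)
u(g) = (3 + g)/(-81/23 + g) (u(g) = (g + 3)/((g - 1*(-5)) - 196/23) = (3 + g)/((g + 5) - 196/23) = (3 + g)/((5 + g) - 196/23) = (3 + g)/(-81/23 + g))
X/(-2538) + u(-48)/(-1895) = -2037/(-2538) + (23*(3 - 48)/(-81 + 23*(-48)))/(-1895) = -2037*(-1/2538) + (23*(-45)/(-81 - 1104))*(-1/1895) = 679/846 + (23*(-45)/(-1185))*(-1/1895) = 679/846 + (23*(-1/1185)*(-45))*(-1/1895) = 679/846 + (69/79)*(-1/1895) = 679/846 - 69/149705 = 101591321/126650430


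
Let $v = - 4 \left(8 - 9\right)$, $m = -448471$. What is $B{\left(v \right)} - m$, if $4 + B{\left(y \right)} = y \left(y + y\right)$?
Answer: $448499$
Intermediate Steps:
$v = 4$ ($v = \left(-4\right) \left(-1\right) = 4$)
$B{\left(y \right)} = -4 + 2 y^{2}$ ($B{\left(y \right)} = -4 + y \left(y + y\right) = -4 + y 2 y = -4 + 2 y^{2}$)
$B{\left(v \right)} - m = \left(-4 + 2 \cdot 4^{2}\right) - -448471 = \left(-4 + 2 \cdot 16\right) + 448471 = \left(-4 + 32\right) + 448471 = 28 + 448471 = 448499$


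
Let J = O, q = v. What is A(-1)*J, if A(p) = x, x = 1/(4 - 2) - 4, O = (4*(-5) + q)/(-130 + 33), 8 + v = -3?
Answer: -217/194 ≈ -1.1186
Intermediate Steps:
v = -11 (v = -8 - 3 = -11)
q = -11
O = 31/97 (O = (4*(-5) - 11)/(-130 + 33) = (-20 - 11)/(-97) = -31*(-1/97) = 31/97 ≈ 0.31959)
J = 31/97 ≈ 0.31959
x = -7/2 (x = 1/2 - 4 = ½ - 4 = -7/2 ≈ -3.5000)
A(p) = -7/2
A(-1)*J = -7/2*31/97 = -217/194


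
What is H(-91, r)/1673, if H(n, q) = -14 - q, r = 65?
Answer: -79/1673 ≈ -0.047221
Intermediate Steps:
H(-91, r)/1673 = (-14 - 1*65)/1673 = (-14 - 65)*(1/1673) = -79*1/1673 = -79/1673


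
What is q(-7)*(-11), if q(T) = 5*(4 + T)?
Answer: 165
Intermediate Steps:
q(T) = 20 + 5*T
q(-7)*(-11) = (20 + 5*(-7))*(-11) = (20 - 35)*(-11) = -15*(-11) = 165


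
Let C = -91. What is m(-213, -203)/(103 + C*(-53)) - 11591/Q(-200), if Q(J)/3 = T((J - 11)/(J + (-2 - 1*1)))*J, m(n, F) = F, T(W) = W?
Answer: 642502511/34646200 ≈ 18.545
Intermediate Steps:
Q(J) = 3*J*(-11 + J)/(-3 + J) (Q(J) = 3*(((J - 11)/(J + (-2 - 1*1)))*J) = 3*(((-11 + J)/(J + (-2 - 1)))*J) = 3*(((-11 + J)/(J - 3))*J) = 3*(((-11 + J)/(-3 + J))*J) = 3*(J*(-11 + J)/(-3 + J)) = 3*J*(-11 + J)/(-3 + J))
m(-213, -203)/(103 + C*(-53)) - 11591/Q(-200) = -203/(103 - 91*(-53)) - 11591*(-(-3 - 200)/(600*(-11 - 200))) = -203/(103 + 4823) - 11591/(3*(-200)*(-211)/(-203)) = -203/4926 - 11591/(3*(-200)*(-1/203)*(-211)) = -203*1/4926 - 11591/(-126600/203) = -203/4926 - 11591*(-203/126600) = -203/4926 + 2352973/126600 = 642502511/34646200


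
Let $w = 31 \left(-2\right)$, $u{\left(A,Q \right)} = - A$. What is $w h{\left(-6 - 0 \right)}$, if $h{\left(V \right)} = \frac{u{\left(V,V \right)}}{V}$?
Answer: $62$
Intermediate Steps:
$w = -62$
$h{\left(V \right)} = -1$ ($h{\left(V \right)} = \frac{\left(-1\right) V}{V} = -1$)
$w h{\left(-6 - 0 \right)} = \left(-62\right) \left(-1\right) = 62$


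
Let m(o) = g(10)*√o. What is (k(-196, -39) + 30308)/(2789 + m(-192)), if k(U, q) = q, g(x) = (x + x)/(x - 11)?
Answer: 84420241/7855321 + 4843040*I*√3/7855321 ≈ 10.747 + 1.0679*I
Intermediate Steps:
g(x) = 2*x/(-11 + x) (g(x) = (2*x)/(-11 + x) = 2*x/(-11 + x))
m(o) = -20*√o (m(o) = (2*10/(-11 + 10))*√o = (2*10/(-1))*√o = (2*10*(-1))*√o = -20*√o)
(k(-196, -39) + 30308)/(2789 + m(-192)) = (-39 + 30308)/(2789 - 160*I*√3) = 30269/(2789 - 160*I*√3)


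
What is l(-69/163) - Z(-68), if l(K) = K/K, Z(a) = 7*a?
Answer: 477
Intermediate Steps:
l(K) = 1
l(-69/163) - Z(-68) = 1 - 7*(-68) = 1 - 1*(-476) = 1 + 476 = 477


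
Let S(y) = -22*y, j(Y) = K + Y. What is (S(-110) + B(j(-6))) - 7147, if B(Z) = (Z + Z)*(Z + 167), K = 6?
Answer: -4727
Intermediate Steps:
j(Y) = 6 + Y
B(Z) = 2*Z*(167 + Z) (B(Z) = (2*Z)*(167 + Z) = 2*Z*(167 + Z))
(S(-110) + B(j(-6))) - 7147 = (-22*(-110) + 2*(6 - 6)*(167 + (6 - 6))) - 7147 = (2420 + 2*0*(167 + 0)) - 7147 = (2420 + 2*0*167) - 7147 = (2420 + 0) - 7147 = 2420 - 7147 = -4727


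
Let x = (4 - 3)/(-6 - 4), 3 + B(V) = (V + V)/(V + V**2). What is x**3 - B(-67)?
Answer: 99967/33000 ≈ 3.0293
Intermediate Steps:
B(V) = -3 + 2*V/(V + V**2) (B(V) = -3 + (V + V)/(V + V**2) = -3 + (2*V)/(V + V**2) = -3 + 2*V/(V + V**2))
x = -1/10 (x = 1/(-10) = 1*(-1/10) = -1/10 ≈ -0.10000)
x**3 - B(-67) = (-1/10)**3 - (-1 - 3*(-67))/(1 - 67) = -1/1000 - (-1 + 201)/(-66) = -1/1000 - (-1)*200/66 = -1/1000 - 1*(-100/33) = -1/1000 + 100/33 = 99967/33000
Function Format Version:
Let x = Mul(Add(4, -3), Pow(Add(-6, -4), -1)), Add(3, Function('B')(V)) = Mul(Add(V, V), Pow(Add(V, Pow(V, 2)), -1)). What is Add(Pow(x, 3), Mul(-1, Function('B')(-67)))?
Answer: Rational(99967, 33000) ≈ 3.0293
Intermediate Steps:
Function('B')(V) = Add(-3, Mul(2, V, Pow(Add(V, Pow(V, 2)), -1))) (Function('B')(V) = Add(-3, Mul(Add(V, V), Pow(Add(V, Pow(V, 2)), -1))) = Add(-3, Mul(Mul(2, V), Pow(Add(V, Pow(V, 2)), -1))) = Add(-3, Mul(2, V, Pow(Add(V, Pow(V, 2)), -1))))
x = Rational(-1, 10) (x = Mul(1, Pow(-10, -1)) = Mul(1, Rational(-1, 10)) = Rational(-1, 10) ≈ -0.10000)
Add(Pow(x, 3), Mul(-1, Function('B')(-67))) = Add(Pow(Rational(-1, 10), 3), Mul(-1, Mul(Pow(Add(1, -67), -1), Add(-1, Mul(-3, -67))))) = Add(Rational(-1, 1000), Mul(-1, Mul(Pow(-66, -1), Add(-1, 201)))) = Add(Rational(-1, 1000), Mul(-1, Mul(Rational(-1, 66), 200))) = Add(Rational(-1, 1000), Mul(-1, Rational(-100, 33))) = Add(Rational(-1, 1000), Rational(100, 33)) = Rational(99967, 33000)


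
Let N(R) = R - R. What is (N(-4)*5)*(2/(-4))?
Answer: 0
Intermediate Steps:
N(R) = 0
(N(-4)*5)*(2/(-4)) = (0*5)*(2/(-4)) = 0*(2*(-¼)) = 0*(-½) = 0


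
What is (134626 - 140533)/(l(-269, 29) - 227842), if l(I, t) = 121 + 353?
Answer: 5907/227368 ≈ 0.025980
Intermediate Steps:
l(I, t) = 474
(134626 - 140533)/(l(-269, 29) - 227842) = (134626 - 140533)/(474 - 227842) = -5907/(-227368) = -5907*(-1/227368) = 5907/227368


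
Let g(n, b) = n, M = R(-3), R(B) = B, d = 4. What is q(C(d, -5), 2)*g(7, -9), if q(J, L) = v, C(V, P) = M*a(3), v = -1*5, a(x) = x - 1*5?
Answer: -35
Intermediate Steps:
a(x) = -5 + x (a(x) = x - 5 = -5 + x)
M = -3
v = -5
C(V, P) = 6 (C(V, P) = -3*(-5 + 3) = -3*(-2) = 6)
q(J, L) = -5
q(C(d, -5), 2)*g(7, -9) = -5*7 = -35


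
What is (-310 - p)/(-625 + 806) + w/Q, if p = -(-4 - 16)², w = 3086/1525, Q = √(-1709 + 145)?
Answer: 90/181 - 1543*I*√391/596275 ≈ 0.49724 - 0.051169*I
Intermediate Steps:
Q = 2*I*√391 (Q = √(-1564) = 2*I*√391 ≈ 39.547*I)
w = 3086/1525 (w = 3086*(1/1525) = 3086/1525 ≈ 2.0236)
p = -400 (p = -1*(-20)² = -1*400 = -400)
(-310 - p)/(-625 + 806) + w/Q = (-310 - 1*(-400))/(-625 + 806) + 3086/(1525*((2*I*√391))) = (-310 + 400)/181 + 3086*(-I*√391/782)/1525 = 90*(1/181) - 1543*I*√391/596275 = 90/181 - 1543*I*√391/596275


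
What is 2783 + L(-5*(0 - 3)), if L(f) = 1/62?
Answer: 172547/62 ≈ 2783.0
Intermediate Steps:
L(f) = 1/62
2783 + L(-5*(0 - 3)) = 2783 + 1/62 = 172547/62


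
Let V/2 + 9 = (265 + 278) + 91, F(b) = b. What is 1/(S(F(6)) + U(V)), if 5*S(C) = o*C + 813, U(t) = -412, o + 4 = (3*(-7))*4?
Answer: -1/355 ≈ -0.0028169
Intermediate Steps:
o = -88 (o = -4 + (3*(-7))*4 = -4 - 21*4 = -4 - 84 = -88)
V = 1250 (V = -18 + 2*((265 + 278) + 91) = -18 + 2*(543 + 91) = -18 + 2*634 = -18 + 1268 = 1250)
S(C) = 813/5 - 88*C/5 (S(C) = (-88*C + 813)/5 = (813 - 88*C)/5 = 813/5 - 88*C/5)
1/(S(F(6)) + U(V)) = 1/((813/5 - 88/5*6) - 412) = 1/((813/5 - 528/5) - 412) = 1/(57 - 412) = 1/(-355) = -1/355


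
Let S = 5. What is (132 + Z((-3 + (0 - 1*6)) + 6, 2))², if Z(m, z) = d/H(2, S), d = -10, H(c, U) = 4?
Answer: 67081/4 ≈ 16770.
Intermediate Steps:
Z(m, z) = -5/2 (Z(m, z) = -10/4 = -10*¼ = -5/2)
(132 + Z((-3 + (0 - 1*6)) + 6, 2))² = (132 - 5/2)² = (259/2)² = 67081/4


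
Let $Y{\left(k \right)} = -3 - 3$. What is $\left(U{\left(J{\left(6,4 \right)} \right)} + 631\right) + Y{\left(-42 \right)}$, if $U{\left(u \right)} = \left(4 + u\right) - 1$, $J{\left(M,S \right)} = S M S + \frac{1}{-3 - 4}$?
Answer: $\frac{5067}{7} \approx 723.86$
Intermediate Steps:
$Y{\left(k \right)} = -6$ ($Y{\left(k \right)} = -3 - 3 = -6$)
$J{\left(M,S \right)} = - \frac{1}{7} + M S^{2}$ ($J{\left(M,S \right)} = M S S + \frac{1}{-7} = M S^{2} - \frac{1}{7} = - \frac{1}{7} + M S^{2}$)
$U{\left(u \right)} = 3 + u$
$\left(U{\left(J{\left(6,4 \right)} \right)} + 631\right) + Y{\left(-42 \right)} = \left(\left(3 - \left(\frac{1}{7} - 6 \cdot 4^{2}\right)\right) + 631\right) - 6 = \left(\left(3 + \left(- \frac{1}{7} + 6 \cdot 16\right)\right) + 631\right) - 6 = \left(\left(3 + \left(- \frac{1}{7} + 96\right)\right) + 631\right) - 6 = \left(\left(3 + \frac{671}{7}\right) + 631\right) - 6 = \left(\frac{692}{7} + 631\right) - 6 = \frac{5109}{7} - 6 = \frac{5067}{7}$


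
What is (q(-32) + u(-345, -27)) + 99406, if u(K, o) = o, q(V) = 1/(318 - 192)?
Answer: 12521755/126 ≈ 99379.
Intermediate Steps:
q(V) = 1/126
(q(-32) + u(-345, -27)) + 99406 = (1/126 - 27) + 99406 = -3401/126 + 99406 = 12521755/126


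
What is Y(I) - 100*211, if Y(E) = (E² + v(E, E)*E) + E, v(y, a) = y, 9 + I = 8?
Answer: -21099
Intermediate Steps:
I = -1 (I = -9 + 8 = -1)
Y(E) = E + 2*E² (Y(E) = (E² + E*E) + E = (E² + E²) + E = 2*E² + E = E + 2*E²)
Y(I) - 100*211 = -(1 + 2*(-1)) - 100*211 = -(1 - 2) - 21100 = -1*(-1) - 21100 = 1 - 21100 = -21099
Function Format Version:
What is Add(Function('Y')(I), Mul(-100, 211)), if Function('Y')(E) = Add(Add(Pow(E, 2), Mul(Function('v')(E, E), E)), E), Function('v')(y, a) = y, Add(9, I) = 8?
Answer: -21099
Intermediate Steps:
I = -1 (I = Add(-9, 8) = -1)
Function('Y')(E) = Add(E, Mul(2, Pow(E, 2))) (Function('Y')(E) = Add(Add(Pow(E, 2), Mul(E, E)), E) = Add(Add(Pow(E, 2), Pow(E, 2)), E) = Add(Mul(2, Pow(E, 2)), E) = Add(E, Mul(2, Pow(E, 2))))
Add(Function('Y')(I), Mul(-100, 211)) = Add(Mul(-1, Add(1, Mul(2, -1))), Mul(-100, 211)) = Add(Mul(-1, Add(1, -2)), -21100) = Add(Mul(-1, -1), -21100) = Add(1, -21100) = -21099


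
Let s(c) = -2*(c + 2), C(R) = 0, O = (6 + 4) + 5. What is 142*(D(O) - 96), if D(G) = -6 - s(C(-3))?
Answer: -13916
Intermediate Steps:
O = 15 (O = 10 + 5 = 15)
s(c) = -4 - 2*c (s(c) = -2*(2 + c) = -4 - 2*c)
D(G) = -2 (D(G) = -6 - (-4 - 2*0) = -6 - (-4 + 0) = -6 - 1*(-4) = -6 + 4 = -2)
142*(D(O) - 96) = 142*(-2 - 96) = 142*(-98) = -13916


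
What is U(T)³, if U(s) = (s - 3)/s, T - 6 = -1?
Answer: 8/125 ≈ 0.064000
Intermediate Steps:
T = 5 (T = 6 - 1 = 5)
U(s) = (-3 + s)/s
U(T)³ = ((-3 + 5)/5)³ = ((⅕)*2)³ = (⅖)³ = 8/125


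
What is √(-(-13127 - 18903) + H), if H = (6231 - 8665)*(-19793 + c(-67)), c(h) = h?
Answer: √48371270 ≈ 6954.9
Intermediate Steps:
H = 48339240 (H = (6231 - 8665)*(-19793 - 67) = -2434*(-19860) = 48339240)
√(-(-13127 - 18903) + H) = √(-(-13127 - 18903) + 48339240) = √(-1*(-32030) + 48339240) = √(32030 + 48339240) = √48371270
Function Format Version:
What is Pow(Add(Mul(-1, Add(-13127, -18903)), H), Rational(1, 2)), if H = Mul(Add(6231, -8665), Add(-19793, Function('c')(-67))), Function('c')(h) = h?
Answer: Pow(48371270, Rational(1, 2)) ≈ 6954.9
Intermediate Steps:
H = 48339240 (H = Mul(Add(6231, -8665), Add(-19793, -67)) = Mul(-2434, -19860) = 48339240)
Pow(Add(Mul(-1, Add(-13127, -18903)), H), Rational(1, 2)) = Pow(Add(Mul(-1, Add(-13127, -18903)), 48339240), Rational(1, 2)) = Pow(Add(Mul(-1, -32030), 48339240), Rational(1, 2)) = Pow(Add(32030, 48339240), Rational(1, 2)) = Pow(48371270, Rational(1, 2))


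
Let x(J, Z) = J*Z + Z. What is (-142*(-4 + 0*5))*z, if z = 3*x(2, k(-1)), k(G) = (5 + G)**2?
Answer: 81792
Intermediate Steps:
x(J, Z) = Z + J*Z
z = 144 (z = 3*((5 - 1)**2*(1 + 2)) = 3*(4**2*3) = 3*(16*3) = 3*48 = 144)
(-142*(-4 + 0*5))*z = -142*(-4 + 0*5)*144 = -142*(-4 + 0)*144 = -142*(-4)*144 = 568*144 = 81792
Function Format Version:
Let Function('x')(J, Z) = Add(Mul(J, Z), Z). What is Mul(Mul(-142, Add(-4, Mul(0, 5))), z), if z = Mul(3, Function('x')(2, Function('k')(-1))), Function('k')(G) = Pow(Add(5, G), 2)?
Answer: 81792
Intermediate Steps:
Function('x')(J, Z) = Add(Z, Mul(J, Z))
z = 144 (z = Mul(3, Mul(Pow(Add(5, -1), 2), Add(1, 2))) = Mul(3, Mul(Pow(4, 2), 3)) = Mul(3, Mul(16, 3)) = Mul(3, 48) = 144)
Mul(Mul(-142, Add(-4, Mul(0, 5))), z) = Mul(Mul(-142, Add(-4, Mul(0, 5))), 144) = Mul(Mul(-142, Add(-4, 0)), 144) = Mul(Mul(-142, -4), 144) = Mul(568, 144) = 81792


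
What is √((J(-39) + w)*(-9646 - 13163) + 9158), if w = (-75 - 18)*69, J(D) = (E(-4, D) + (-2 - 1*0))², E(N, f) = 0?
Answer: 5*√5851331 ≈ 12095.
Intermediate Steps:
J(D) = 4 (J(D) = (0 + (-2 - 1*0))² = (0 + (-2 + 0))² = (0 - 2)² = (-2)² = 4)
w = -6417 (w = -93*69 = -6417)
√((J(-39) + w)*(-9646 - 13163) + 9158) = √((4 - 6417)*(-9646 - 13163) + 9158) = √(-6413*(-22809) + 9158) = √(146274117 + 9158) = √146283275 = 5*√5851331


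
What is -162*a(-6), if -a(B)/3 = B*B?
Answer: 17496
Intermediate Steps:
a(B) = -3*B² (a(B) = -3*B*B = -3*B²)
-162*a(-6) = -(-486)*(-6)² = -(-486)*36 = -162*(-108) = 17496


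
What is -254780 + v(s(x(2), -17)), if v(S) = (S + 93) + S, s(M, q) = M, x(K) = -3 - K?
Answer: -254697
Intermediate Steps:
v(S) = 93 + 2*S (v(S) = (93 + S) + S = 93 + 2*S)
-254780 + v(s(x(2), -17)) = -254780 + (93 + 2*(-3 - 1*2)) = -254780 + (93 + 2*(-3 - 2)) = -254780 + (93 + 2*(-5)) = -254780 + (93 - 10) = -254780 + 83 = -254697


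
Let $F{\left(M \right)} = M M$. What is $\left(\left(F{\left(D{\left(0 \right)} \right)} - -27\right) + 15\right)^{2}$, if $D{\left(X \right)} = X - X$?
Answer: $1764$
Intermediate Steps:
$D{\left(X \right)} = 0$
$F{\left(M \right)} = M^{2}$
$\left(\left(F{\left(D{\left(0 \right)} \right)} - -27\right) + 15\right)^{2} = \left(\left(0^{2} - -27\right) + 15\right)^{2} = \left(\left(0 + 27\right) + 15\right)^{2} = \left(27 + 15\right)^{2} = 42^{2} = 1764$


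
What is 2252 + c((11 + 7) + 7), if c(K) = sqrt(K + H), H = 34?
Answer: 2252 + sqrt(59) ≈ 2259.7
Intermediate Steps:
c(K) = sqrt(34 + K) (c(K) = sqrt(K + 34) = sqrt(34 + K))
2252 + c((11 + 7) + 7) = 2252 + sqrt(34 + ((11 + 7) + 7)) = 2252 + sqrt(34 + (18 + 7)) = 2252 + sqrt(34 + 25) = 2252 + sqrt(59)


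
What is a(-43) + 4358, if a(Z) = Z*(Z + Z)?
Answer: 8056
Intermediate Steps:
a(Z) = 2*Z² (a(Z) = Z*(2*Z) = 2*Z²)
a(-43) + 4358 = 2*(-43)² + 4358 = 2*1849 + 4358 = 3698 + 4358 = 8056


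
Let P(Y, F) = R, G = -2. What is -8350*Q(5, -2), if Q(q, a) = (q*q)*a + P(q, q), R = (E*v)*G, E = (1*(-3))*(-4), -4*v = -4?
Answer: 617900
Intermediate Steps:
v = 1 (v = -¼*(-4) = 1)
E = 12 (E = -3*(-4) = 12)
R = -24 (R = (12*1)*(-2) = 12*(-2) = -24)
P(Y, F) = -24
Q(q, a) = -24 + a*q² (Q(q, a) = (q*q)*a - 24 = q²*a - 24 = a*q² - 24 = -24 + a*q²)
-8350*Q(5, -2) = -8350*(-24 - 2*5²) = -8350*(-24 - 2*25) = -8350*(-24 - 50) = -8350*(-74) = 617900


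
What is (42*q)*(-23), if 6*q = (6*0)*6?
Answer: 0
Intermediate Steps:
q = 0 (q = ((6*0)*6)/6 = (0*6)/6 = (⅙)*0 = 0)
(42*q)*(-23) = (42*0)*(-23) = 0*(-23) = 0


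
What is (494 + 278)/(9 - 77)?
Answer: -193/17 ≈ -11.353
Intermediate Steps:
(494 + 278)/(9 - 77) = 772/(-68) = 772*(-1/68) = -193/17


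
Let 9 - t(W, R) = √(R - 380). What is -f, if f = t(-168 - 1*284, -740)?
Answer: -9 + 4*I*√70 ≈ -9.0 + 33.466*I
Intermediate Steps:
t(W, R) = 9 - √(-380 + R) (t(W, R) = 9 - √(R - 380) = 9 - √(-380 + R))
f = 9 - 4*I*√70 (f = 9 - √(-380 - 740) = 9 - √(-1120) = 9 - 4*I*√70 ≈ 9.0 - 33.466*I)
-f = -(9 - 4*I*√70) = -9 + 4*I*√70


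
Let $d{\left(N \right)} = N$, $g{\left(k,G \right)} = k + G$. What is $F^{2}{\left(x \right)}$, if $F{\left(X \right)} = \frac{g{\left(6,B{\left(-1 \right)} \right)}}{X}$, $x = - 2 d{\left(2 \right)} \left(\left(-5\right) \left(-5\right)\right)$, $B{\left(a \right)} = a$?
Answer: $\frac{1}{400} \approx 0.0025$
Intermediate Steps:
$g{\left(k,G \right)} = G + k$
$x = -100$ ($x = \left(-2\right) 2 \left(\left(-5\right) \left(-5\right)\right) = \left(-4\right) 25 = -100$)
$F{\left(X \right)} = \frac{5}{X}$ ($F{\left(X \right)} = \frac{-1 + 6}{X} = \frac{5}{X}$)
$F^{2}{\left(x \right)} = \left(\frac{5}{-100}\right)^{2} = \left(5 \left(- \frac{1}{100}\right)\right)^{2} = \left(- \frac{1}{20}\right)^{2} = \frac{1}{400}$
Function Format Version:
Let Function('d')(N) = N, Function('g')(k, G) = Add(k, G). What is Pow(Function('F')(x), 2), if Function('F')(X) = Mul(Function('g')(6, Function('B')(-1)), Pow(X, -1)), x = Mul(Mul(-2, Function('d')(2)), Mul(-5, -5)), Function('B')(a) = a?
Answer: Rational(1, 400) ≈ 0.0025000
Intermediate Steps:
Function('g')(k, G) = Add(G, k)
x = -100 (x = Mul(Mul(-2, 2), Mul(-5, -5)) = Mul(-4, 25) = -100)
Function('F')(X) = Mul(5, Pow(X, -1)) (Function('F')(X) = Mul(Add(-1, 6), Pow(X, -1)) = Mul(5, Pow(X, -1)))
Pow(Function('F')(x), 2) = Pow(Mul(5, Pow(-100, -1)), 2) = Pow(Mul(5, Rational(-1, 100)), 2) = Pow(Rational(-1, 20), 2) = Rational(1, 400)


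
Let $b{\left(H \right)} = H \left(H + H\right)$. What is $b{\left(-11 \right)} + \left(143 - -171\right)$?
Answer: $556$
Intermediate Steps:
$b{\left(H \right)} = 2 H^{2}$ ($b{\left(H \right)} = H 2 H = 2 H^{2}$)
$b{\left(-11 \right)} + \left(143 - -171\right) = 2 \left(-11\right)^{2} + \left(143 - -171\right) = 2 \cdot 121 + \left(143 + 171\right) = 242 + 314 = 556$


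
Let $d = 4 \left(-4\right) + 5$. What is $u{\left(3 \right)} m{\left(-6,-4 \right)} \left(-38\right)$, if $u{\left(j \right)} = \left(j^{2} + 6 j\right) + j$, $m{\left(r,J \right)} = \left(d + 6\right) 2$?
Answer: $11400$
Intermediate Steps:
$d = -11$ ($d = -16 + 5 = -11$)
$m{\left(r,J \right)} = -10$ ($m{\left(r,J \right)} = \left(-11 + 6\right) 2 = \left(-5\right) 2 = -10$)
$u{\left(j \right)} = j^{2} + 7 j$
$u{\left(3 \right)} m{\left(-6,-4 \right)} \left(-38\right) = 3 \left(7 + 3\right) \left(-10\right) \left(-38\right) = 3 \cdot 10 \left(-10\right) \left(-38\right) = 30 \left(-10\right) \left(-38\right) = \left(-300\right) \left(-38\right) = 11400$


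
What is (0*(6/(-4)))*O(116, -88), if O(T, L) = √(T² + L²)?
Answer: 0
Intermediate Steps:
O(T, L) = √(L² + T²)
(0*(6/(-4)))*O(116, -88) = (0*(6/(-4)))*√((-88)² + 116²) = (0*(6*(-¼)))*√(7744 + 13456) = (0*(-3/2))*√21200 = 0*(20*√53) = 0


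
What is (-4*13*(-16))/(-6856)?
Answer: -104/857 ≈ -0.12135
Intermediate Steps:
(-4*13*(-16))/(-6856) = -52*(-16)*(-1/6856) = 832*(-1/6856) = -104/857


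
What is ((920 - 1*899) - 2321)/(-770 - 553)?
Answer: 2300/1323 ≈ 1.7385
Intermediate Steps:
((920 - 1*899) - 2321)/(-770 - 553) = ((920 - 899) - 2321)/(-1323) = (21 - 2321)*(-1/1323) = -2300*(-1/1323) = 2300/1323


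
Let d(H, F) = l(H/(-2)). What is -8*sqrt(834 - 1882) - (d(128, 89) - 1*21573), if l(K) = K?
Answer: 21637 - 16*I*sqrt(262) ≈ 21637.0 - 258.98*I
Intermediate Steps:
d(H, F) = -H/2 (d(H, F) = H/(-2) = H*(-1/2) = -H/2)
-8*sqrt(834 - 1882) - (d(128, 89) - 1*21573) = -8*sqrt(834 - 1882) - (-1/2*128 - 1*21573) = -16*I*sqrt(262) - (-64 - 21573) = -16*I*sqrt(262) - 1*(-21637) = -16*I*sqrt(262) + 21637 = 21637 - 16*I*sqrt(262)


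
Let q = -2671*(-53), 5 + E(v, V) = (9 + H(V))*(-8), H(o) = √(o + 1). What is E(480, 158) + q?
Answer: 141486 - 8*√159 ≈ 1.4139e+5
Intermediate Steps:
H(o) = √(1 + o)
E(v, V) = -77 - 8*√(1 + V) (E(v, V) = -5 + (9 + √(1 + V))*(-8) = -5 + (-72 - 8*√(1 + V)) = -77 - 8*√(1 + V))
q = 141563
E(480, 158) + q = (-77 - 8*√(1 + 158)) + 141563 = (-77 - 8*√159) + 141563 = 141486 - 8*√159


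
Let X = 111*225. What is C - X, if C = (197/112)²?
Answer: -313247591/12544 ≈ -24972.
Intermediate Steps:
C = 38809/12544 (C = (197*(1/112))² = (197/112)² = 38809/12544 ≈ 3.0938)
X = 24975
C - X = 38809/12544 - 1*24975 = 38809/12544 - 24975 = -313247591/12544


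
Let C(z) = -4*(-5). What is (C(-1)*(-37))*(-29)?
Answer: 21460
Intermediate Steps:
C(z) = 20
(C(-1)*(-37))*(-29) = (20*(-37))*(-29) = -740*(-29) = 21460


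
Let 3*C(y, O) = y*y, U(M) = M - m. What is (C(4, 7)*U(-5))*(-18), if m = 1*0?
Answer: 480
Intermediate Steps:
m = 0
U(M) = M (U(M) = M - 1*0 = M + 0 = M)
C(y, O) = y²/3 (C(y, O) = (y*y)/3 = y²/3)
(C(4, 7)*U(-5))*(-18) = (((⅓)*4²)*(-5))*(-18) = (((⅓)*16)*(-5))*(-18) = ((16/3)*(-5))*(-18) = -80/3*(-18) = 480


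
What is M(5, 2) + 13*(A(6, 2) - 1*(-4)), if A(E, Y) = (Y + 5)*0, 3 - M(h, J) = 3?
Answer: 52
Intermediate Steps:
M(h, J) = 0 (M(h, J) = 3 - 1*3 = 3 - 3 = 0)
A(E, Y) = 0 (A(E, Y) = (5 + Y)*0 = 0)
M(5, 2) + 13*(A(6, 2) - 1*(-4)) = 0 + 13*(0 - 1*(-4)) = 0 + 13*(0 + 4) = 0 + 13*4 = 0 + 52 = 52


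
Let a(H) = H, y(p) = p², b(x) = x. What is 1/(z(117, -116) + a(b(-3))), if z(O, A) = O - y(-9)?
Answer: 1/33 ≈ 0.030303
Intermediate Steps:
z(O, A) = -81 + O (z(O, A) = O - 1*(-9)² = O - 1*81 = O - 81 = -81 + O)
1/(z(117, -116) + a(b(-3))) = 1/((-81 + 117) - 3) = 1/(36 - 3) = 1/33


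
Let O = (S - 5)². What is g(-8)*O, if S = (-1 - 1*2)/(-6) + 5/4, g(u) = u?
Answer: -169/2 ≈ -84.500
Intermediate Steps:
S = 7/4 (S = (-1 - 2)*(-⅙) + 5*(¼) = -3*(-⅙) + 5/4 = ½ + 5/4 = 7/4 ≈ 1.7500)
O = 169/16 (O = (7/4 - 5)² = (-13/4)² = 169/16 ≈ 10.563)
g(-8)*O = -8*169/16 = -169/2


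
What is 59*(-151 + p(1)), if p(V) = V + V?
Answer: -8791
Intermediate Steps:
p(V) = 2*V
59*(-151 + p(1)) = 59*(-151 + 2*1) = 59*(-151 + 2) = 59*(-149) = -8791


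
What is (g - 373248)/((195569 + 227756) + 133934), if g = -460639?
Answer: -833887/557259 ≈ -1.4964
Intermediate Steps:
(g - 373248)/((195569 + 227756) + 133934) = (-460639 - 373248)/((195569 + 227756) + 133934) = -833887/(423325 + 133934) = -833887/557259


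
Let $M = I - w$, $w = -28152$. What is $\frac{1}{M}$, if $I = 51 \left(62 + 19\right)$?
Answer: $\frac{1}{32283} \approx 3.0976 \cdot 10^{-5}$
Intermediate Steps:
$I = 4131$ ($I = 51 \cdot 81 = 4131$)
$M = 32283$ ($M = 4131 - -28152 = 4131 + 28152 = 32283$)
$\frac{1}{M} = \frac{1}{32283}$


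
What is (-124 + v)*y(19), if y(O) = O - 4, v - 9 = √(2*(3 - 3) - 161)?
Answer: -1725 + 15*I*√161 ≈ -1725.0 + 190.33*I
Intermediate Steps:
v = 9 + I*√161 (v = 9 + √(2*(3 - 3) - 161) = 9 + √(2*0 - 161) = 9 + √(0 - 161) = 9 + √(-161) = 9 + I*√161 ≈ 9.0 + 12.689*I)
y(O) = -4 + O
(-124 + v)*y(19) = (-124 + (9 + I*√161))*(-4 + 19) = (-115 + I*√161)*15 = -1725 + 15*I*√161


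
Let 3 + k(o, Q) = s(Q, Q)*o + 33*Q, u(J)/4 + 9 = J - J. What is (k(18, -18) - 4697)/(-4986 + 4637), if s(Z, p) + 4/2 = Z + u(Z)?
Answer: 6302/349 ≈ 18.057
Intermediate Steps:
u(J) = -36 (u(J) = -36 + 4*(J - J) = -36 + 4*0 = -36 + 0 = -36)
s(Z, p) = -38 + Z (s(Z, p) = -2 + (Z - 36) = -2 + (-36 + Z) = -38 + Z)
k(o, Q) = -3 + 33*Q + o*(-38 + Q) (k(o, Q) = -3 + ((-38 + Q)*o + 33*Q) = -3 + (o*(-38 + Q) + 33*Q) = -3 + (33*Q + o*(-38 + Q)) = -3 + 33*Q + o*(-38 + Q))
(k(18, -18) - 4697)/(-4986 + 4637) = ((-3 + 33*(-18) + 18*(-38 - 18)) - 4697)/(-4986 + 4637) = ((-3 - 594 + 18*(-56)) - 4697)/(-349) = ((-3 - 594 - 1008) - 4697)*(-1/349) = (-1605 - 4697)*(-1/349) = -6302*(-1/349) = 6302/349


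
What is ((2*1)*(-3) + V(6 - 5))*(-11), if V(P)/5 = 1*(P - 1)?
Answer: 66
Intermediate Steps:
V(P) = -5 + 5*P (V(P) = 5*(1*(P - 1)) = 5*(1*(-1 + P)) = 5*(-1 + P) = -5 + 5*P)
((2*1)*(-3) + V(6 - 5))*(-11) = ((2*1)*(-3) + (-5 + 5*(6 - 5)))*(-11) = (2*(-3) + (-5 + 5*1))*(-11) = (-6 + (-5 + 5))*(-11) = (-6 + 0)*(-11) = -6*(-11) = 66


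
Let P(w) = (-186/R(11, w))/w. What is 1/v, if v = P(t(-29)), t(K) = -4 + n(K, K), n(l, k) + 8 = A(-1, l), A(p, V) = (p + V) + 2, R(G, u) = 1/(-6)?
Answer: -10/279 ≈ -0.035842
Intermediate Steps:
R(G, u) = -⅙ (R(G, u) = 1*(-⅙) = -⅙)
A(p, V) = 2 + V + p (A(p, V) = (V + p) + 2 = 2 + V + p)
n(l, k) = -7 + l (n(l, k) = -8 + (2 + l - 1) = -8 + (1 + l) = -7 + l)
t(K) = -11 + K (t(K) = -4 + (-7 + K) = -11 + K)
P(w) = 1116/w (P(w) = (-186/(-⅙))/w = (-186*(-6))/w = 1116/w)
v = -279/10 (v = 1116/(-11 - 29) = 1116/(-40) = 1116*(-1/40) = -279/10 ≈ -27.900)
1/v = 1/(-279/10) = -10/279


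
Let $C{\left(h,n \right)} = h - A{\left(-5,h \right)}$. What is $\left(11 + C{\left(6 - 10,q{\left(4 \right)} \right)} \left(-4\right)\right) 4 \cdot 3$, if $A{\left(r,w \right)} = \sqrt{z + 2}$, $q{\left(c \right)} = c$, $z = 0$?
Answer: $324 + 48 \sqrt{2} \approx 391.88$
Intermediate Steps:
$A{\left(r,w \right)} = \sqrt{2}$ ($A{\left(r,w \right)} = \sqrt{0 + 2} = \sqrt{2}$)
$C{\left(h,n \right)} = h - \sqrt{2}$
$\left(11 + C{\left(6 - 10,q{\left(4 \right)} \right)} \left(-4\right)\right) 4 \cdot 3 = \left(11 + \left(\left(6 - 10\right) - \sqrt{2}\right) \left(-4\right)\right) 4 \cdot 3 = \left(11 + \left(\left(6 - 10\right) - \sqrt{2}\right) \left(-4\right)\right) 12 = \left(11 + \left(-4 - \sqrt{2}\right) \left(-4\right)\right) 12 = \left(11 + \left(16 + 4 \sqrt{2}\right)\right) 12 = \left(27 + 4 \sqrt{2}\right) 12 = 324 + 48 \sqrt{2}$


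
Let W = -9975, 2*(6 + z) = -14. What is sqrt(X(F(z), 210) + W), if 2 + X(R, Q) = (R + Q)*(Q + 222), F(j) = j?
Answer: sqrt(75127) ≈ 274.09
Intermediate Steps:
z = -13 (z = -6 + (1/2)*(-14) = -6 - 7 = -13)
X(R, Q) = -2 + (222 + Q)*(Q + R) (X(R, Q) = -2 + (R + Q)*(Q + 222) = -2 + (Q + R)*(222 + Q) = -2 + (222 + Q)*(Q + R))
sqrt(X(F(z), 210) + W) = sqrt((-2 + 210**2 + 222*210 + 222*(-13) + 210*(-13)) - 9975) = sqrt((-2 + 44100 + 46620 - 2886 - 2730) - 9975) = sqrt(85102 - 9975) = sqrt(75127)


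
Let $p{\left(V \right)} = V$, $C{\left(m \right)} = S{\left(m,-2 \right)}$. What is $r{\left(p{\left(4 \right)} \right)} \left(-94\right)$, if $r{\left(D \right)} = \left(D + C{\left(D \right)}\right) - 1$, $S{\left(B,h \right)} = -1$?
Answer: $-188$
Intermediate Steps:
$C{\left(m \right)} = -1$
$r{\left(D \right)} = -2 + D$ ($r{\left(D \right)} = \left(D - 1\right) - 1 = \left(-1 + D\right) - 1 = -2 + D$)
$r{\left(p{\left(4 \right)} \right)} \left(-94\right) = \left(-2 + 4\right) \left(-94\right) = 2 \left(-94\right) = -188$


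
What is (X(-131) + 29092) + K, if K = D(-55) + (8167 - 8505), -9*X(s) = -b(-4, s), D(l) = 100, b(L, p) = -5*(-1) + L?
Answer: 259687/9 ≈ 28854.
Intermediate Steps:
b(L, p) = 5 + L
X(s) = 1/9 (X(s) = -(-1)*(5 - 4)/9 = -(-1)/9 = -1/9*(-1) = 1/9)
K = -238 (K = 100 + (8167 - 8505) = 100 - 338 = -238)
(X(-131) + 29092) + K = (1/9 + 29092) - 238 = 261829/9 - 238 = 259687/9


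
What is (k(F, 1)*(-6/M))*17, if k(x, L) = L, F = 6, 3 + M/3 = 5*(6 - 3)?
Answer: -17/6 ≈ -2.8333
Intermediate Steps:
M = 36 (M = -9 + 3*(5*(6 - 3)) = -9 + 3*(5*3) = -9 + 3*15 = -9 + 45 = 36)
(k(F, 1)*(-6/M))*17 = (1*(-6/36))*17 = (1*(-6*1/36))*17 = (1*(-⅙))*17 = -⅙*17 = -17/6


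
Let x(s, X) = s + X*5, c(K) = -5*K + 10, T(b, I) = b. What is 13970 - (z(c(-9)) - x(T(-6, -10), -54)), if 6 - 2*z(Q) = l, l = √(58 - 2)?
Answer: 13691 + √14 ≈ 13695.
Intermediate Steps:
l = 2*√14 (l = √56 = 2*√14 ≈ 7.4833)
c(K) = 10 - 5*K
z(Q) = 3 - √14
x(s, X) = s + 5*X
13970 - (z(c(-9)) - x(T(-6, -10), -54)) = 13970 - ((3 - √14) - (-6 + 5*(-54))) = 13970 - ((3 - √14) - (-6 - 270)) = 13970 - ((3 - √14) - 1*(-276)) = 13970 - ((3 - √14) + 276) = 13970 - (279 - √14) = 13970 + (-279 + √14) = 13691 + √14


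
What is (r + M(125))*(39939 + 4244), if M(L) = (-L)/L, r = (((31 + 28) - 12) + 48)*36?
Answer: 151061677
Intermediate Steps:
r = 3420 (r = ((59 - 12) + 48)*36 = (47 + 48)*36 = 95*36 = 3420)
M(L) = -1
(r + M(125))*(39939 + 4244) = (3420 - 1)*(39939 + 4244) = 3419*44183 = 151061677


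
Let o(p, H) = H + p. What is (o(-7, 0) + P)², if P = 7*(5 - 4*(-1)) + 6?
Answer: 3844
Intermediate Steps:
P = 69 (P = 7*(5 + 4) + 6 = 7*9 + 6 = 63 + 6 = 69)
(o(-7, 0) + P)² = ((0 - 7) + 69)² = (-7 + 69)² = 62² = 3844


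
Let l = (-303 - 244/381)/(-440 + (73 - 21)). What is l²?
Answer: 13383481969/21853117584 ≈ 0.61243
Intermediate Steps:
l = 115687/147828 (l = (-303 - 244*1/381)/(-440 + 52) = (-303 - 244/381)/(-388) = -115687/381*(-1/388) = 115687/147828 ≈ 0.78258)
l² = (115687/147828)² = 13383481969/21853117584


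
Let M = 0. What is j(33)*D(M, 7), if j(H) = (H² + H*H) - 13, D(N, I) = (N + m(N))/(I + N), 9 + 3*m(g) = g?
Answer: -6495/7 ≈ -927.86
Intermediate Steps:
m(g) = -3 + g/3
D(N, I) = (-3 + 4*N/3)/(I + N) (D(N, I) = (N + (-3 + N/3))/(I + N) = (-3 + 4*N/3)/(I + N))
j(H) = -13 + 2*H² (j(H) = (H² + H²) - 13 = 2*H² - 13 = -13 + 2*H²)
j(33)*D(M, 7) = (-13 + 2*33²)*((-3 + (4/3)*0)/(7 + 0)) = (-13 + 2*1089)*((-3 + 0)/7) = (-13 + 2178)*((⅐)*(-3)) = 2165*(-3/7) = -6495/7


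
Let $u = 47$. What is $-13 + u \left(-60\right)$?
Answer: $-2833$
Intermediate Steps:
$-13 + u \left(-60\right) = -13 + 47 \left(-60\right) = -13 - 2820 = -2833$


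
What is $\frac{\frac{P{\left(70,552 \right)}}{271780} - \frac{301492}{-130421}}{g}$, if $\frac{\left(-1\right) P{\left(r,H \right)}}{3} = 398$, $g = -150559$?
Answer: $- \frac{40891886543}{2668343560016710} \approx -1.5325 \cdot 10^{-5}$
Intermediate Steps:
$P{\left(r,H \right)} = -1194$ ($P{\left(r,H \right)} = \left(-3\right) 398 = -1194$)
$\frac{\frac{P{\left(70,552 \right)}}{271780} - \frac{301492}{-130421}}{g} = \frac{- \frac{1194}{271780} - \frac{301492}{-130421}}{-150559} = \left(\left(-1194\right) \frac{1}{271780} - - \frac{301492}{130421}\right) \left(- \frac{1}{150559}\right) = \left(- \frac{597}{135890} + \frac{301492}{130421}\right) \left(- \frac{1}{150559}\right) = \frac{40891886543}{17722909690} \left(- \frac{1}{150559}\right) = - \frac{40891886543}{2668343560016710}$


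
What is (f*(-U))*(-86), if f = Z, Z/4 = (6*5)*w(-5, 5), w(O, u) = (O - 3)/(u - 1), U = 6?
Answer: -123840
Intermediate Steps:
w(O, u) = (-3 + O)/(-1 + u)
Z = -240 (Z = 4*((6*5)*((-3 - 5)/(-1 + 5))) = 4*(30*(-8/4)) = 4*(30*((¼)*(-8))) = 4*(30*(-2)) = 4*(-60) = -240)
f = -240
(f*(-U))*(-86) = -(-240)*6*(-86) = -240*(-6)*(-86) = 1440*(-86) = -123840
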